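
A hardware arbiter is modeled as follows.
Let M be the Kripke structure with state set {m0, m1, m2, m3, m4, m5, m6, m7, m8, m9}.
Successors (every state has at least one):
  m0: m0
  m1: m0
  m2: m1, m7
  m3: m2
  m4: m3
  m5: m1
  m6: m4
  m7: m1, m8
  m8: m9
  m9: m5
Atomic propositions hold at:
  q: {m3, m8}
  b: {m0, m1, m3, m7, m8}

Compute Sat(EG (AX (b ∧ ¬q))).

Sat(¬q) = {m0, m1, m2, m4, m5, m6, m7, m9}
Sat(b ∧ ¬q) = {m0, m1, m7}
Sat(AX (b ∧ ¬q)) = {s : every successor in {m0, m1, m7}} = {m0, m1, m2, m5}
EG (AX (b ∧ ¬q)): greatest fixpoint, start Z0 = {m0, m1, m2, m5}, keep only states in Sat with some successor in Z. Already a fixed point.
Sat(EG (AX (b ∧ ¬q))) = {m0, m1, m2, m5}

{m0, m1, m2, m5}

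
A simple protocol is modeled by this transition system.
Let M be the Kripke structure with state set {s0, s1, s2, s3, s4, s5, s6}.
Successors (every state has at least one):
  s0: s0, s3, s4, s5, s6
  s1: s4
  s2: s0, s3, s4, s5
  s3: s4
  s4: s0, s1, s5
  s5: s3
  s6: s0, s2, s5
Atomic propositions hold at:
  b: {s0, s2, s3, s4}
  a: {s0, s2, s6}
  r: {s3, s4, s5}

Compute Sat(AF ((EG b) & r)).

EG b: greatest fixpoint, start Z0 = {s0, s2, s3, s4}, keep only states in Sat with some successor in Z. Already a fixed point.
Sat(EG b) = {s0, s2, s3, s4}
Sat((EG b) & r) = {s3, s4}
AF ((EG b) & r): least fixpoint, start Z0 = {s3, s4}, add states with every successor in Z. Z1 = {s1, s3, s4, s5}; fixed.
Sat(AF ((EG b) & r)) = {s1, s3, s4, s5}

{s1, s3, s4, s5}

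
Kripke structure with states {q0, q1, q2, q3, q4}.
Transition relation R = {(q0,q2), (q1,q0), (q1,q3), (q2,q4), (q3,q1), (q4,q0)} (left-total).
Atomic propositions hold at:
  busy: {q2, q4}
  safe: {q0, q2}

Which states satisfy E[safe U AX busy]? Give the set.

{q0, q2}

Sat(AX busy) = {s : every successor in {q2, q4}} = {q0, q2}
E[safe U AX busy]: least fixpoint, start Z0 = Sat(AX busy) = {q0, q2}, add states in Sat(safe) with some successor in Z. Already a fixed point.
Sat(E[safe U AX busy]) = {q0, q2}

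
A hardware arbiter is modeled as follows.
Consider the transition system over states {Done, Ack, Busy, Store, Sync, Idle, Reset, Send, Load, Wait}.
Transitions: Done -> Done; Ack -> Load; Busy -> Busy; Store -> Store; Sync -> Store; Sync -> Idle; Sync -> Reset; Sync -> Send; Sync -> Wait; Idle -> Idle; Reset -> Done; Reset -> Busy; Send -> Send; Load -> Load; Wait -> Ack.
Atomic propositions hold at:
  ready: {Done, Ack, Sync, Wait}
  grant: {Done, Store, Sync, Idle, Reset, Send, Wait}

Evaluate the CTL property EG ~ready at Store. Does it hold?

Sat(~ready) = {Busy, Store, Idle, Reset, Send, Load}
EG ~ready: greatest fixpoint, start Z0 = {Busy, Store, Idle, Reset, Send, Load}, keep only states in Sat with some successor in Z. Already a fixed point.
Sat(EG ~ready) = {Busy, Store, Idle, Reset, Send, Load}
Store ∈ Sat(EG ~ready) = {Busy, Store, Idle, Reset, Send, Load}, so the formula holds at Store.

Yes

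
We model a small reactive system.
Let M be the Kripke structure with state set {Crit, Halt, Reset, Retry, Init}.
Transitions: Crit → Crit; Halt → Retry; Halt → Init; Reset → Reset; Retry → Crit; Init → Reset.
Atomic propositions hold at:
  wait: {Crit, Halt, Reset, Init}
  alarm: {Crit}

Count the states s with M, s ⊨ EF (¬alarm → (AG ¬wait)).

Sat(¬alarm) = {Halt, Reset, Retry, Init}
Sat(¬wait) = {Retry}
AG ¬wait: greatest fixpoint, start Z0 = {Retry}, keep only states in Sat with every successor in Z. Z1 = ∅; fixed.
Sat(AG ¬wait) = ∅
Sat(¬alarm → (AG ¬wait)) = {Crit}
EF (¬alarm → (AG ¬wait)): least fixpoint, start Z0 = {Crit}, add states with some successor in Z. Z1 = {Crit, Retry}; Z2 = {Crit, Halt, Retry}; fixed.
Sat(EF (¬alarm → (AG ¬wait))) = {Crit, Halt, Retry}
|Sat(EF (¬alarm → (AG ¬wait)))| = |{Crit, Halt, Retry}| = 3.

3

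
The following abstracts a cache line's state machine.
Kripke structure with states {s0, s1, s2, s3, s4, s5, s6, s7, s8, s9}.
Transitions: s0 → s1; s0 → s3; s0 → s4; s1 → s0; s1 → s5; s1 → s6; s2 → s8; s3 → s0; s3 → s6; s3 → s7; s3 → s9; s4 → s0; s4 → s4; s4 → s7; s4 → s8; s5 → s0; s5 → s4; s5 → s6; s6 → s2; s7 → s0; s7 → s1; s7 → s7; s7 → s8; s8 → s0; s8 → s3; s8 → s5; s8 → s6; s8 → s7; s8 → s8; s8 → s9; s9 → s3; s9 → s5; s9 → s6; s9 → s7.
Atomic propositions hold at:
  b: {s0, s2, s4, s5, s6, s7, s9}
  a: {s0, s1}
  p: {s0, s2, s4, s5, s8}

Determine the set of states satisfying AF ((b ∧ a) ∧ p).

{s0}

Sat(b ∧ a) = {s0}
Sat((b ∧ a) ∧ p) = {s0}
AF ((b ∧ a) ∧ p): least fixpoint, start Z0 = {s0}, add states with every successor in Z. Already a fixed point.
Sat(AF ((b ∧ a) ∧ p)) = {s0}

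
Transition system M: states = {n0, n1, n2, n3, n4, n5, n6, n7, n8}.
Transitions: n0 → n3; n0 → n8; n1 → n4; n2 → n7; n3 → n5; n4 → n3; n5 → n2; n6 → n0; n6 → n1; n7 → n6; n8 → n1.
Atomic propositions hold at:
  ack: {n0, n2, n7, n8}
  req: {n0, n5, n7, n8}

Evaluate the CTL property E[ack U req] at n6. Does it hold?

E[ack U req]: least fixpoint, start Z0 = Sat(req) = {n0, n5, n7, n8}, add states in Sat(ack) with some successor in Z. Z1 = {n0, n2, n5, n7, n8}; fixed.
Sat(E[ack U req]) = {n0, n2, n5, n7, n8}
n6 ∉ Sat(E[ack U req]) = {n0, n2, n5, n7, n8}, so the formula does not hold at n6.

No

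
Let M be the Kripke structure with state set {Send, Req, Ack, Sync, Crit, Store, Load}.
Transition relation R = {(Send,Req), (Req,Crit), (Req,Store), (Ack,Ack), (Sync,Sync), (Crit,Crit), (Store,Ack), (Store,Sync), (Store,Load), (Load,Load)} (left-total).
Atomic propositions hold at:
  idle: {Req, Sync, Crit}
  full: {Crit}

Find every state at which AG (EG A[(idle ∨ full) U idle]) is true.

Sat(idle ∨ full) = {Req, Sync, Crit}
A[(idle ∨ full) U idle]: least fixpoint, start Z0 = Sat(idle) = {Req, Sync, Crit}, add states in Sat(idle ∨ full) with every successor in Z. Already a fixed point.
Sat(A[(idle ∨ full) U idle]) = {Req, Sync, Crit}
EG A[(idle ∨ full) U idle]: greatest fixpoint, start Z0 = {Req, Sync, Crit}, keep only states in Sat with some successor in Z. Already a fixed point.
Sat(EG A[(idle ∨ full) U idle]) = {Req, Sync, Crit}
AG (EG A[(idle ∨ full) U idle]): greatest fixpoint, start Z0 = {Req, Sync, Crit}, keep only states in Sat with every successor in Z. Z1 = {Sync, Crit}; fixed.
Sat(AG (EG A[(idle ∨ full) U idle])) = {Sync, Crit}

{Sync, Crit}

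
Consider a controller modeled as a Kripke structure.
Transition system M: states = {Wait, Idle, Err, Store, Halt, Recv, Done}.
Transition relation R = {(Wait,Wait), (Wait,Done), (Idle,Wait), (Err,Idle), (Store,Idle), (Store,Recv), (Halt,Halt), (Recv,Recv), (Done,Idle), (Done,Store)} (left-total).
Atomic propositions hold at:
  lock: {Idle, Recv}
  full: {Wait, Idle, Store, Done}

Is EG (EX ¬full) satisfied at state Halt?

Sat(¬full) = {Err, Halt, Recv}
Sat(EX ¬full) = {s : some successor in {Err, Halt, Recv}} = {Store, Halt, Recv}
EG (EX ¬full): greatest fixpoint, start Z0 = {Store, Halt, Recv}, keep only states in Sat with some successor in Z. Already a fixed point.
Sat(EG (EX ¬full)) = {Store, Halt, Recv}
Halt ∈ Sat(EG (EX ¬full)) = {Store, Halt, Recv}, so the formula holds at Halt.

Yes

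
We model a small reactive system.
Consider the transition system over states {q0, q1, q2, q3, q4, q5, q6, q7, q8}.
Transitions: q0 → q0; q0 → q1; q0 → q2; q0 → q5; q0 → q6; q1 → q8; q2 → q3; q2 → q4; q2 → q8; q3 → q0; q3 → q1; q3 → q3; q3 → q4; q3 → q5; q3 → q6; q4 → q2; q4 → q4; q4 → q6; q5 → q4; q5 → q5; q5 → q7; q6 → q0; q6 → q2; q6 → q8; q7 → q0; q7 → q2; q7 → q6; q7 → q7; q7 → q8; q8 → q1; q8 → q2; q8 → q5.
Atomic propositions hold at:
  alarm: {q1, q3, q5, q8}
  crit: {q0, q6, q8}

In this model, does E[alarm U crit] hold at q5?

No

E[alarm U crit]: least fixpoint, start Z0 = Sat(crit) = {q0, q6, q8}, add states in Sat(alarm) with some successor in Z. Z1 = {q0, q1, q3, q6, q8}; fixed.
Sat(E[alarm U crit]) = {q0, q1, q3, q6, q8}
q5 ∉ Sat(E[alarm U crit]) = {q0, q1, q3, q6, q8}, so the formula does not hold at q5.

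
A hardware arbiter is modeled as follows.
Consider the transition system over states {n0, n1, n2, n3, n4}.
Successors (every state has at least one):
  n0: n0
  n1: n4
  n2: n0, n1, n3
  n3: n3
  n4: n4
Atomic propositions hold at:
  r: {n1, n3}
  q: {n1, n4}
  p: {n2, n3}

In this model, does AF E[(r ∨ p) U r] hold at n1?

Sat(r ∨ p) = {n1, n2, n3}
E[(r ∨ p) U r]: least fixpoint, start Z0 = Sat(r) = {n1, n3}, add states in Sat(r ∨ p) with some successor in Z. Z1 = {n1, n2, n3}; fixed.
Sat(E[(r ∨ p) U r]) = {n1, n2, n3}
AF E[(r ∨ p) U r]: least fixpoint, start Z0 = {n1, n2, n3}, add states with every successor in Z. Already a fixed point.
Sat(AF E[(r ∨ p) U r]) = {n1, n2, n3}
n1 ∈ Sat(AF E[(r ∨ p) U r]) = {n1, n2, n3}, so the formula holds at n1.

Yes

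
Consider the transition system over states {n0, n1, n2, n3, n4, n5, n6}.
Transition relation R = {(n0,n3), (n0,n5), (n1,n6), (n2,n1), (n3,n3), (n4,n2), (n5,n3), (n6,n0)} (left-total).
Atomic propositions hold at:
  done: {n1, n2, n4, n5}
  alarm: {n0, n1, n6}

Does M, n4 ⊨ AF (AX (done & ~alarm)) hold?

Sat(~alarm) = {n2, n3, n4, n5}
Sat(done & ~alarm) = {n2, n4, n5}
Sat(AX (done & ~alarm)) = {s : every successor in {n2, n4, n5}} = {n4}
AF (AX (done & ~alarm)): least fixpoint, start Z0 = {n4}, add states with every successor in Z. Already a fixed point.
Sat(AF (AX (done & ~alarm))) = {n4}
n4 ∈ Sat(AF (AX (done & ~alarm))) = {n4}, so the formula holds at n4.

Yes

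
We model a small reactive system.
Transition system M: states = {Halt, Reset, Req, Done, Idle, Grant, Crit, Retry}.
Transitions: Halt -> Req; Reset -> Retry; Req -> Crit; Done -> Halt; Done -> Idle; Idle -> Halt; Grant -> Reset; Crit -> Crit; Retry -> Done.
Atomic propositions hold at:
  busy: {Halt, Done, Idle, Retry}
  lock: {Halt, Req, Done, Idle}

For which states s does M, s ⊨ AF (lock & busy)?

Sat(lock & busy) = {Halt, Done, Idle}
AF (lock & busy): least fixpoint, start Z0 = {Halt, Done, Idle}, add states with every successor in Z. Z1 = {Halt, Done, Idle, Retry}; Z2 = {Halt, Reset, Done, Idle, Retry}; Z3 = {Halt, Reset, Done, Idle, Grant, Retry}; fixed.
Sat(AF (lock & busy)) = {Halt, Reset, Done, Idle, Grant, Retry}

{Halt, Reset, Done, Idle, Grant, Retry}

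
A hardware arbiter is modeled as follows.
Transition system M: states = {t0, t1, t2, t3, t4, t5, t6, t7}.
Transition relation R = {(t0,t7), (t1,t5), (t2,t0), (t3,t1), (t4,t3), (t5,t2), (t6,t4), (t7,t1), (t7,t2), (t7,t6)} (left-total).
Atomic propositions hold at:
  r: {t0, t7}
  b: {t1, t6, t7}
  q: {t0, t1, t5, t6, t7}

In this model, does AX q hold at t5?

Sat(AX q) = {s : every successor in {t0, t1, t5, t6, t7}} = {t0, t1, t2, t3}
t5 ∉ Sat(AX q) = {t0, t1, t2, t3}, so the formula does not hold at t5.

No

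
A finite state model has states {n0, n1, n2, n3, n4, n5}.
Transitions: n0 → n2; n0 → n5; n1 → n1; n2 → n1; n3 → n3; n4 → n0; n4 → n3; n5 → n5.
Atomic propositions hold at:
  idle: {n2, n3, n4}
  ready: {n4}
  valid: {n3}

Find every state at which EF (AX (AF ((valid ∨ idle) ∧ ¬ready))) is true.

Sat(valid ∨ idle) = {n2, n3, n4}
Sat(¬ready) = {n0, n1, n2, n3, n5}
Sat((valid ∨ idle) ∧ ¬ready) = {n2, n3}
AF ((valid ∨ idle) ∧ ¬ready): least fixpoint, start Z0 = {n2, n3}, add states with every successor in Z. Already a fixed point.
Sat(AF ((valid ∨ idle) ∧ ¬ready)) = {n2, n3}
Sat(AX (AF ((valid ∨ idle) ∧ ¬ready))) = {s : every successor in {n2, n3}} = {n3}
EF (AX (AF ((valid ∨ idle) ∧ ¬ready))): least fixpoint, start Z0 = {n3}, add states with some successor in Z. Z1 = {n3, n4}; fixed.
Sat(EF (AX (AF ((valid ∨ idle) ∧ ¬ready)))) = {n3, n4}

{n3, n4}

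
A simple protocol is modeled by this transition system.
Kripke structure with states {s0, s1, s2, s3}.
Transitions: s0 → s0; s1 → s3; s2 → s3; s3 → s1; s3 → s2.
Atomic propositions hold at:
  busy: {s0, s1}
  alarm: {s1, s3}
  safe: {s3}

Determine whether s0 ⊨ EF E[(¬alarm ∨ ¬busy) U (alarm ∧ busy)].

Sat(¬alarm) = {s0, s2}
Sat(¬busy) = {s2, s3}
Sat(¬alarm ∨ ¬busy) = {s0, s2, s3}
Sat(alarm ∧ busy) = {s1}
E[(¬alarm ∨ ¬busy) U (alarm ∧ busy)]: least fixpoint, start Z0 = Sat((alarm ∧ busy)) = {s1}, add states in Sat(¬alarm ∨ ¬busy) with some successor in Z. Z1 = {s1, s3}; Z2 = {s1, s2, s3}; fixed.
Sat(E[(¬alarm ∨ ¬busy) U (alarm ∧ busy)]) = {s1, s2, s3}
EF E[(¬alarm ∨ ¬busy) U (alarm ∧ busy)]: least fixpoint, start Z0 = {s1, s2, s3}, add states with some successor in Z. Already a fixed point.
Sat(EF E[(¬alarm ∨ ¬busy) U (alarm ∧ busy)]) = {s1, s2, s3}
s0 ∉ Sat(EF E[(¬alarm ∨ ¬busy) U (alarm ∧ busy)]) = {s1, s2, s3}, so the formula does not hold at s0.

No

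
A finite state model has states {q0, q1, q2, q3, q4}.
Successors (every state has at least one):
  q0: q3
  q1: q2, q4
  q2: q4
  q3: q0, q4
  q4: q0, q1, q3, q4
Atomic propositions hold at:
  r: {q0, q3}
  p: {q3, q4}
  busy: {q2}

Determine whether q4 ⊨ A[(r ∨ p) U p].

Sat(r ∨ p) = {q0, q3, q4}
A[(r ∨ p) U p]: least fixpoint, start Z0 = Sat(p) = {q3, q4}, add states in Sat(r ∨ p) with every successor in Z. Z1 = {q0, q3, q4}; fixed.
Sat(A[(r ∨ p) U p]) = {q0, q3, q4}
q4 ∈ Sat(A[(r ∨ p) U p]) = {q0, q3, q4}, so the formula holds at q4.

Yes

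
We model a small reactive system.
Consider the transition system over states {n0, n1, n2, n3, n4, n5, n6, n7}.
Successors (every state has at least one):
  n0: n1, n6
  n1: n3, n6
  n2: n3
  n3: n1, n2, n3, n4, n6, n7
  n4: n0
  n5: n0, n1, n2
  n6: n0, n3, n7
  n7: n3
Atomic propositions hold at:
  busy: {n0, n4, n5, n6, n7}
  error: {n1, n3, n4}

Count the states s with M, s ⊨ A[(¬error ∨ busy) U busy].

5

Sat(¬error) = {n0, n2, n5, n6, n7}
Sat(¬error ∨ busy) = {n0, n2, n4, n5, n6, n7}
A[(¬error ∨ busy) U busy]: least fixpoint, start Z0 = Sat(busy) = {n0, n4, n5, n6, n7}, add states in Sat(¬error ∨ busy) with every successor in Z. Already a fixed point.
Sat(A[(¬error ∨ busy) U busy]) = {n0, n4, n5, n6, n7}
|Sat(A[(¬error ∨ busy) U busy])| = |{n0, n4, n5, n6, n7}| = 5.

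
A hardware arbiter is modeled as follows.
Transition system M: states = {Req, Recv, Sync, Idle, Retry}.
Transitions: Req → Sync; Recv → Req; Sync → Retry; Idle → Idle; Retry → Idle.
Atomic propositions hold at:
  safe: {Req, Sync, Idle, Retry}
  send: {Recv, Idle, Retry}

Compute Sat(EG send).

{Idle, Retry}

EG send: greatest fixpoint, start Z0 = {Recv, Idle, Retry}, keep only states in Sat with some successor in Z. Z1 = {Idle, Retry}; fixed.
Sat(EG send) = {Idle, Retry}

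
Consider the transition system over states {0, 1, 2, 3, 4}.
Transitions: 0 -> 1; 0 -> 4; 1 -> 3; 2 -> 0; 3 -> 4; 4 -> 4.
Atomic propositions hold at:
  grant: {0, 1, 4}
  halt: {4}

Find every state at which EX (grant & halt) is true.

Sat(grant & halt) = {4}
Sat(EX (grant & halt)) = {s : some successor in {4}} = {0, 3, 4}

{0, 3, 4}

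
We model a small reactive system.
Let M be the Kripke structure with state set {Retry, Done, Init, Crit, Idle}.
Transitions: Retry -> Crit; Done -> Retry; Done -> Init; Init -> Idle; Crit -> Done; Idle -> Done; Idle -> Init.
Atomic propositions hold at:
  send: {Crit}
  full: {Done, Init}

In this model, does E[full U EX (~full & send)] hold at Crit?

No

Sat(~full) = {Retry, Crit, Idle}
Sat(~full & send) = {Crit}
Sat(EX (~full & send)) = {s : some successor in {Crit}} = {Retry}
E[full U EX (~full & send)]: least fixpoint, start Z0 = Sat(EX (~full & send)) = {Retry}, add states in Sat(full) with some successor in Z. Z1 = {Retry, Done}; fixed.
Sat(E[full U EX (~full & send)]) = {Retry, Done}
Crit ∉ Sat(E[full U EX (~full & send)]) = {Retry, Done}, so the formula does not hold at Crit.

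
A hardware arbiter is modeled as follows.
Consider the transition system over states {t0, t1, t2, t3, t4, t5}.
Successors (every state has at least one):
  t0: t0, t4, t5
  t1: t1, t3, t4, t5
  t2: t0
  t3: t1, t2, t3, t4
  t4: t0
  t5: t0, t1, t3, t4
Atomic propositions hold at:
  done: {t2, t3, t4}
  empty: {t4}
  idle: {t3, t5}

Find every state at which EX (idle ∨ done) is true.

{t0, t1, t3, t5}

Sat(idle ∨ done) = {t2, t3, t4, t5}
Sat(EX (idle ∨ done)) = {s : some successor in {t2, t3, t4, t5}} = {t0, t1, t3, t5}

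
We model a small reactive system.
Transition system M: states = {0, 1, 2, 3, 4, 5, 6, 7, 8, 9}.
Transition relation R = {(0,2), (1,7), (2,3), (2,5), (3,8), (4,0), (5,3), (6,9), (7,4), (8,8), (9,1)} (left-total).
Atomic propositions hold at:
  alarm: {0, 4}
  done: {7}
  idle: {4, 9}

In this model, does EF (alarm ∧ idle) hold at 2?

No

Sat(alarm ∧ idle) = {4}
EF (alarm ∧ idle): least fixpoint, start Z0 = {4}, add states with some successor in Z. Z1 = {4, 7}; Z2 = {1, 4, 7}; Z3 = {1, 4, 7, 9}; Z4 = {1, 4, 6, 7, 9}; fixed.
Sat(EF (alarm ∧ idle)) = {1, 4, 6, 7, 9}
2 ∉ Sat(EF (alarm ∧ idle)) = {1, 4, 6, 7, 9}, so the formula does not hold at 2.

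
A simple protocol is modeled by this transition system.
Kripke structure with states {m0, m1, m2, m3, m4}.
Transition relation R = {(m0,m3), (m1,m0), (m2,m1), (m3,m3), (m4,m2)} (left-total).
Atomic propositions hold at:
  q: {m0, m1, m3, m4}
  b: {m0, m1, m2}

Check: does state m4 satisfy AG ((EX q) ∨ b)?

No

Sat(EX q) = {s : some successor in {m0, m1, m3, m4}} = {m0, m1, m2, m3}
Sat((EX q) ∨ b) = {m0, m1, m2, m3}
AG ((EX q) ∨ b): greatest fixpoint, start Z0 = {m0, m1, m2, m3}, keep only states in Sat with every successor in Z. Already a fixed point.
Sat(AG ((EX q) ∨ b)) = {m0, m1, m2, m3}
m4 ∉ Sat(AG ((EX q) ∨ b)) = {m0, m1, m2, m3}, so the formula does not hold at m4.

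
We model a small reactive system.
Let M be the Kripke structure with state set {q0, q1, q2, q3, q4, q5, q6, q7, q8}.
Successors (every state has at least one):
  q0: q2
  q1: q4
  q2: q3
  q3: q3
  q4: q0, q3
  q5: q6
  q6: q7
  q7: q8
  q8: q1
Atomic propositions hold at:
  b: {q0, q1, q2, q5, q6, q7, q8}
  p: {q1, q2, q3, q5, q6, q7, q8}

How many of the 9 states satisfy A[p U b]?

7

A[p U b]: least fixpoint, start Z0 = Sat(b) = {q0, q1, q2, q5, q6, q7, q8}, add states in Sat(p) with every successor in Z. Already a fixed point.
Sat(A[p U b]) = {q0, q1, q2, q5, q6, q7, q8}
|Sat(A[p U b])| = |{q0, q1, q2, q5, q6, q7, q8}| = 7.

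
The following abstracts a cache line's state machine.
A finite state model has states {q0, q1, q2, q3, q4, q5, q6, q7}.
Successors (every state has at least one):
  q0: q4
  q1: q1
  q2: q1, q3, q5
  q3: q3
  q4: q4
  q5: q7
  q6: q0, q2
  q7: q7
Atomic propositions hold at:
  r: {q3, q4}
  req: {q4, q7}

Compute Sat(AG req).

AG req: greatest fixpoint, start Z0 = {q4, q7}, keep only states in Sat with every successor in Z. Already a fixed point.
Sat(AG req) = {q4, q7}

{q4, q7}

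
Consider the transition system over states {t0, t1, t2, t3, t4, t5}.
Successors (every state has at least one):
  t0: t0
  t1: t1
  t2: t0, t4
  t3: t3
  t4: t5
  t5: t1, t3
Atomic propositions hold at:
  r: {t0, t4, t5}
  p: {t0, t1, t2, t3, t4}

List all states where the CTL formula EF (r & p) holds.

{t0, t2, t4}

Sat(r & p) = {t0, t4}
EF (r & p): least fixpoint, start Z0 = {t0, t4}, add states with some successor in Z. Z1 = {t0, t2, t4}; fixed.
Sat(EF (r & p)) = {t0, t2, t4}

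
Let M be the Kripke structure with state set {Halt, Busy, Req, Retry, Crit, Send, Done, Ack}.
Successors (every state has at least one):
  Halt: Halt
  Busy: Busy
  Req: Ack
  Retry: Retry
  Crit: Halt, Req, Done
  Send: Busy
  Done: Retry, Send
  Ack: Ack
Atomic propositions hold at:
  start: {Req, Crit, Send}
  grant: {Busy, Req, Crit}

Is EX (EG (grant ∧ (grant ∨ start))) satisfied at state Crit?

No

Sat(grant ∨ start) = {Busy, Req, Crit, Send}
Sat(grant ∧ (grant ∨ start)) = {Busy, Req, Crit}
EG (grant ∧ (grant ∨ start)): greatest fixpoint, start Z0 = {Busy, Req, Crit}, keep only states in Sat with some successor in Z. Z1 = {Busy, Crit}; Z2 = {Busy}; fixed.
Sat(EG (grant ∧ (grant ∨ start))) = {Busy}
Sat(EX (EG (grant ∧ (grant ∨ start)))) = {s : some successor in {Busy}} = {Busy, Send}
Crit ∉ Sat(EX (EG (grant ∧ (grant ∨ start)))) = {Busy, Send}, so the formula does not hold at Crit.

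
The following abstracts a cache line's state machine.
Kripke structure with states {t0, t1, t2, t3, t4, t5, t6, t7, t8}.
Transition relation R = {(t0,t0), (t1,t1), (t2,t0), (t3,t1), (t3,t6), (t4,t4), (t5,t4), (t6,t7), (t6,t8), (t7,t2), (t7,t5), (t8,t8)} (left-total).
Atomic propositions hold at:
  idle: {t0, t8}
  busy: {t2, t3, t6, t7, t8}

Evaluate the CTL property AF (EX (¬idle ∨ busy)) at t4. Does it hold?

Yes

Sat(¬idle) = {t1, t2, t3, t4, t5, t6, t7}
Sat(¬idle ∨ busy) = {t1, t2, t3, t4, t5, t6, t7, t8}
Sat(EX (¬idle ∨ busy)) = {s : some successor in {t1, t2, t3, t4, t5, t6, t7, t8}} = {t1, t3, t4, t5, t6, t7, t8}
AF (EX (¬idle ∨ busy)): least fixpoint, start Z0 = {t1, t3, t4, t5, t6, t7, t8}, add states with every successor in Z. Already a fixed point.
Sat(AF (EX (¬idle ∨ busy))) = {t1, t3, t4, t5, t6, t7, t8}
t4 ∈ Sat(AF (EX (¬idle ∨ busy))) = {t1, t3, t4, t5, t6, t7, t8}, so the formula holds at t4.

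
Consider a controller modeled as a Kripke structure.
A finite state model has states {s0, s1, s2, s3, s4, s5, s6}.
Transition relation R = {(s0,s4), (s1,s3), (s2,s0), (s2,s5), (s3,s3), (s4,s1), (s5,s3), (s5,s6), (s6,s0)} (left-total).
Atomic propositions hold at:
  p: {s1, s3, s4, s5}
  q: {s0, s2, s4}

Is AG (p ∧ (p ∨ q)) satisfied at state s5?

No

Sat(p ∨ q) = {s0, s1, s2, s3, s4, s5}
Sat(p ∧ (p ∨ q)) = {s1, s3, s4, s5}
AG (p ∧ (p ∨ q)): greatest fixpoint, start Z0 = {s1, s3, s4, s5}, keep only states in Sat with every successor in Z. Z1 = {s1, s3, s4}; fixed.
Sat(AG (p ∧ (p ∨ q))) = {s1, s3, s4}
s5 ∉ Sat(AG (p ∧ (p ∨ q))) = {s1, s3, s4}, so the formula does not hold at s5.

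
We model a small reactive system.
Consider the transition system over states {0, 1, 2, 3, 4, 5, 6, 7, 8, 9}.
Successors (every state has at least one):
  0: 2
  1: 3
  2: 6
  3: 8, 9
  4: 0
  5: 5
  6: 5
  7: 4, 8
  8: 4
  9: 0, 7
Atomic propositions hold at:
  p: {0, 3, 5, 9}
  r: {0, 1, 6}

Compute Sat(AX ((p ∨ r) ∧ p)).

{1, 4, 5, 6}

Sat(p ∨ r) = {0, 1, 3, 5, 6, 9}
Sat((p ∨ r) ∧ p) = {0, 3, 5, 9}
Sat(AX ((p ∨ r) ∧ p)) = {s : every successor in {0, 3, 5, 9}} = {1, 4, 5, 6}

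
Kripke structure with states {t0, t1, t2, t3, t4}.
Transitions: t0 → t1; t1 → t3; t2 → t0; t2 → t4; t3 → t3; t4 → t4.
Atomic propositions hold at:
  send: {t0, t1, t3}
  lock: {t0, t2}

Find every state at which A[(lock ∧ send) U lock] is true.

{t0, t2}

Sat(lock ∧ send) = {t0}
A[(lock ∧ send) U lock]: least fixpoint, start Z0 = Sat(lock) = {t0, t2}, add states in Sat(lock ∧ send) with every successor in Z. Already a fixed point.
Sat(A[(lock ∧ send) U lock]) = {t0, t2}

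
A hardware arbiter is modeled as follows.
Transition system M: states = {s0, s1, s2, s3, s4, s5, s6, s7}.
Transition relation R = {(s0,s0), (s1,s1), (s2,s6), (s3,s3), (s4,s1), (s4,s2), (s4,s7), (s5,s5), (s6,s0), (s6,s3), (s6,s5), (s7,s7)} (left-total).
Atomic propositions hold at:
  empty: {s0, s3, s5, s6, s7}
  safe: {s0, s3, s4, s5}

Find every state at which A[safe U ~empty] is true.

{s1, s2, s4}

Sat(~empty) = {s1, s2, s4}
A[safe U ~empty]: least fixpoint, start Z0 = Sat(~empty) = {s1, s2, s4}, add states in Sat(safe) with every successor in Z. Already a fixed point.
Sat(A[safe U ~empty]) = {s1, s2, s4}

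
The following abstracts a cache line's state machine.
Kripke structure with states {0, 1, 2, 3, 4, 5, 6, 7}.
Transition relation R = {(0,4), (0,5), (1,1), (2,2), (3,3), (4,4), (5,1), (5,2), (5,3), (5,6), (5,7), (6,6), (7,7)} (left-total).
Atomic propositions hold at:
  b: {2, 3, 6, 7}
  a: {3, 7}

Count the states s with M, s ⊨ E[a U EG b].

EG b: greatest fixpoint, start Z0 = {2, 3, 6, 7}, keep only states in Sat with some successor in Z. Already a fixed point.
Sat(EG b) = {2, 3, 6, 7}
E[a U EG b]: least fixpoint, start Z0 = Sat(EG b) = {2, 3, 6, 7}, add states in Sat(a) with some successor in Z. Already a fixed point.
Sat(E[a U EG b]) = {2, 3, 6, 7}
|Sat(E[a U EG b])| = |{2, 3, 6, 7}| = 4.

4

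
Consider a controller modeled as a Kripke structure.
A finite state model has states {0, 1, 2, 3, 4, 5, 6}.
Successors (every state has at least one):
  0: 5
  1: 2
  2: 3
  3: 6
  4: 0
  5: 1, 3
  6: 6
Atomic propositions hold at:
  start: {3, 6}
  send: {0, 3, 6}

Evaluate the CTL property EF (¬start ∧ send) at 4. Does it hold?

Sat(¬start) = {0, 1, 2, 4, 5}
Sat(¬start ∧ send) = {0}
EF (¬start ∧ send): least fixpoint, start Z0 = {0}, add states with some successor in Z. Z1 = {0, 4}; fixed.
Sat(EF (¬start ∧ send)) = {0, 4}
4 ∈ Sat(EF (¬start ∧ send)) = {0, 4}, so the formula holds at 4.

Yes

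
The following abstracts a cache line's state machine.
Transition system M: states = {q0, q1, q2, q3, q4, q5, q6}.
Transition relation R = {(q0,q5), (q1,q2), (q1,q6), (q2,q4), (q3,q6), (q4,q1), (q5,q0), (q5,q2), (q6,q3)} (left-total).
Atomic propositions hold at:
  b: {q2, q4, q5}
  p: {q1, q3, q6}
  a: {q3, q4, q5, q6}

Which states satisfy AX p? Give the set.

Sat(AX p) = {s : every successor in {q1, q3, q6}} = {q3, q4, q6}

{q3, q4, q6}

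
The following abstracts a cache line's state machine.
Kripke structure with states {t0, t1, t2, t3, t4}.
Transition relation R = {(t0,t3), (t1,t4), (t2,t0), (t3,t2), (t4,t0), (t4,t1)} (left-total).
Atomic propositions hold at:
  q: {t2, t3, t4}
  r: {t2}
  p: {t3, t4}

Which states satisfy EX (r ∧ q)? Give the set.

{t3}

Sat(r ∧ q) = {t2}
Sat(EX (r ∧ q)) = {s : some successor in {t2}} = {t3}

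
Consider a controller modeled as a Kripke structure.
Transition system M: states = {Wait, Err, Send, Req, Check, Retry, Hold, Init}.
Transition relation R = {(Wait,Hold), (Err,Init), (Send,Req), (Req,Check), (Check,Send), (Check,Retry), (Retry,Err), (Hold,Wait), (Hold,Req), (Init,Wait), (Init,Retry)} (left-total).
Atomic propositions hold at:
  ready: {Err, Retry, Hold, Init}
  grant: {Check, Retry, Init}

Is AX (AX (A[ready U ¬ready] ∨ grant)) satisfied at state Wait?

Sat(¬ready) = {Wait, Send, Req, Check}
A[ready U ¬ready]: least fixpoint, start Z0 = Sat(¬ready) = {Wait, Send, Req, Check}, add states in Sat(ready) with every successor in Z. Z1 = {Wait, Send, Req, Check, Hold}; fixed.
Sat(A[ready U ¬ready]) = {Wait, Send, Req, Check, Hold}
Sat(A[ready U ¬ready] ∨ grant) = {Wait, Send, Req, Check, Retry, Hold, Init}
Sat(AX (A[ready U ¬ready] ∨ grant)) = {s : every successor in {Wait, Send, Req, Check, Retry, Hold, Init}} = {Wait, Err, Send, Req, Check, Hold, Init}
Sat(AX (AX (A[ready U ¬ready] ∨ grant))) = {s : every successor in {Wait, Err, Send, Req, Check, Hold, Init}} = {Wait, Err, Send, Req, Retry, Hold}
Wait ∈ Sat(AX (AX (A[ready U ¬ready] ∨ grant))) = {Wait, Err, Send, Req, Retry, Hold}, so the formula holds at Wait.

Yes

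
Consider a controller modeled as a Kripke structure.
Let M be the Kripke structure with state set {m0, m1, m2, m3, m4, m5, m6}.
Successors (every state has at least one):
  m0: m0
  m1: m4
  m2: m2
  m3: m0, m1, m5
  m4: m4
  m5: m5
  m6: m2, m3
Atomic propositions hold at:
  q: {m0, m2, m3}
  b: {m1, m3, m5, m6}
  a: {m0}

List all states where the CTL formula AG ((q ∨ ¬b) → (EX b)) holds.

Sat(¬b) = {m0, m2, m4}
Sat(q ∨ ¬b) = {m0, m2, m3, m4}
Sat(EX b) = {s : some successor in {m1, m3, m5, m6}} = {m3, m5, m6}
Sat((q ∨ ¬b) → (EX b)) = {m1, m3, m5, m6}
AG ((q ∨ ¬b) → (EX b)): greatest fixpoint, start Z0 = {m1, m3, m5, m6}, keep only states in Sat with every successor in Z. Z1 = {m5}; fixed.
Sat(AG ((q ∨ ¬b) → (EX b))) = {m5}

{m5}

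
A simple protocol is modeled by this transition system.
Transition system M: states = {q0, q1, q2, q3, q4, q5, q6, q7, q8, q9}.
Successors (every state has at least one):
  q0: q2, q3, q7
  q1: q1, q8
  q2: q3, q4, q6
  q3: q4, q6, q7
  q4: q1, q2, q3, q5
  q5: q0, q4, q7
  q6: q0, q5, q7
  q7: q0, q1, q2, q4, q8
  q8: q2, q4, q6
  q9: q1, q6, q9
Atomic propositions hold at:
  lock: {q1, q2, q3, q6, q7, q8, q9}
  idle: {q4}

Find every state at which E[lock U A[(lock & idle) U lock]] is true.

Sat(lock & idle) = ∅
A[(lock & idle) U lock]: least fixpoint, start Z0 = Sat(lock) = {q1, q2, q3, q6, q7, q8, q9}, add states in Sat(lock & idle) with every successor in Z. Already a fixed point.
Sat(A[(lock & idle) U lock]) = {q1, q2, q3, q6, q7, q8, q9}
E[lock U A[(lock & idle) U lock]]: least fixpoint, start Z0 = Sat(A[(lock & idle) U lock]) = {q1, q2, q3, q6, q7, q8, q9}, add states in Sat(lock) with some successor in Z. Already a fixed point.
Sat(E[lock U A[(lock & idle) U lock]]) = {q1, q2, q3, q6, q7, q8, q9}

{q1, q2, q3, q6, q7, q8, q9}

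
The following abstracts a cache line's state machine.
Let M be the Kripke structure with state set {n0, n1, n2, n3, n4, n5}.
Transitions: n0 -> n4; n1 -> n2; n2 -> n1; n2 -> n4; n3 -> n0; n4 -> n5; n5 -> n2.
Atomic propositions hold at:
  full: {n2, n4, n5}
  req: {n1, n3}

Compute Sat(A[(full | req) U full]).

Sat(full | req) = {n1, n2, n3, n4, n5}
A[(full | req) U full]: least fixpoint, start Z0 = Sat(full) = {n2, n4, n5}, add states in Sat(full | req) with every successor in Z. Z1 = {n1, n2, n4, n5}; fixed.
Sat(A[(full | req) U full]) = {n1, n2, n4, n5}

{n1, n2, n4, n5}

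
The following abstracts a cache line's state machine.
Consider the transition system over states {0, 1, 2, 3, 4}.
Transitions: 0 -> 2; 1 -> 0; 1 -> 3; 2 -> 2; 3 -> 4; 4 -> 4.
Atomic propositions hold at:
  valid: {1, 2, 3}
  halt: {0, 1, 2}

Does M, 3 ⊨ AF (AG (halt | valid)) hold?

Sat(halt | valid) = {0, 1, 2, 3}
AG (halt | valid): greatest fixpoint, start Z0 = {0, 1, 2, 3}, keep only states in Sat with every successor in Z. Z1 = {0, 1, 2}; Z2 = {0, 2}; fixed.
Sat(AG (halt | valid)) = {0, 2}
AF (AG (halt | valid)): least fixpoint, start Z0 = {0, 2}, add states with every successor in Z. Already a fixed point.
Sat(AF (AG (halt | valid))) = {0, 2}
3 ∉ Sat(AF (AG (halt | valid))) = {0, 2}, so the formula does not hold at 3.

No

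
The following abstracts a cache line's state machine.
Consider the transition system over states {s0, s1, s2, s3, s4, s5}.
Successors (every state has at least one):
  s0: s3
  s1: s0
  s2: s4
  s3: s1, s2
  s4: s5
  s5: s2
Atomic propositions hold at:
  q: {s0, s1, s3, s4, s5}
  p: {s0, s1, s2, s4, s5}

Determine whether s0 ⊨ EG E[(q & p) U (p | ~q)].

No

Sat(q & p) = {s0, s1, s4, s5}
Sat(~q) = {s2}
Sat(p | ~q) = {s0, s1, s2, s4, s5}
E[(q & p) U (p | ~q)]: least fixpoint, start Z0 = Sat((p | ~q)) = {s0, s1, s2, s4, s5}, add states in Sat(q & p) with some successor in Z. Already a fixed point.
Sat(E[(q & p) U (p | ~q)]) = {s0, s1, s2, s4, s5}
EG E[(q & p) U (p | ~q)]: greatest fixpoint, start Z0 = {s0, s1, s2, s4, s5}, keep only states in Sat with some successor in Z. Z1 = {s1, s2, s4, s5}; Z2 = {s2, s4, s5}; fixed.
Sat(EG E[(q & p) U (p | ~q)]) = {s2, s4, s5}
s0 ∉ Sat(EG E[(q & p) U (p | ~q)]) = {s2, s4, s5}, so the formula does not hold at s0.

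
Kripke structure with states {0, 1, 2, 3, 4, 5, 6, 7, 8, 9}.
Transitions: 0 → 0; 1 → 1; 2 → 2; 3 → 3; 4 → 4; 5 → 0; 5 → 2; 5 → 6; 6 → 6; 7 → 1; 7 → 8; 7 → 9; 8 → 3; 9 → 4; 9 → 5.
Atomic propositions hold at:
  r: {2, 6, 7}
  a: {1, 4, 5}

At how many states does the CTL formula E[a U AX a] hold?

Sat(AX a) = {s : every successor in {1, 4, 5}} = {1, 4, 9}
E[a U AX a]: least fixpoint, start Z0 = Sat(AX a) = {1, 4, 9}, add states in Sat(a) with some successor in Z. Already a fixed point.
Sat(E[a U AX a]) = {1, 4, 9}
|Sat(E[a U AX a])| = |{1, 4, 9}| = 3.

3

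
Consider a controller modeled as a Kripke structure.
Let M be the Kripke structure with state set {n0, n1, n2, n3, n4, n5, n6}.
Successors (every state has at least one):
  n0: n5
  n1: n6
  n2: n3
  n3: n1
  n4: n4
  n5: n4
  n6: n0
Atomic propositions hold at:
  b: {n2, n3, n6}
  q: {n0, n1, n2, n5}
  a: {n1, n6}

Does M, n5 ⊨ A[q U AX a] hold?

Sat(AX a) = {s : every successor in {n1, n6}} = {n1, n3}
A[q U AX a]: least fixpoint, start Z0 = Sat(AX a) = {n1, n3}, add states in Sat(q) with every successor in Z. Z1 = {n1, n2, n3}; fixed.
Sat(A[q U AX a]) = {n1, n2, n3}
n5 ∉ Sat(A[q U AX a]) = {n1, n2, n3}, so the formula does not hold at n5.

No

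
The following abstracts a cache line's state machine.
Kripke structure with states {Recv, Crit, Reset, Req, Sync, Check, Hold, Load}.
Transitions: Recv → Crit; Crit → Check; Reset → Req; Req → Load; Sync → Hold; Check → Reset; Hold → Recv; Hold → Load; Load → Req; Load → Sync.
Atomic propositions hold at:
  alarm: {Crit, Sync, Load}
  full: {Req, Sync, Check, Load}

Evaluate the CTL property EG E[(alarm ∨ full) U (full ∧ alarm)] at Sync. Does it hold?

Sat(alarm ∨ full) = {Crit, Req, Sync, Check, Load}
Sat(full ∧ alarm) = {Sync, Load}
E[(alarm ∨ full) U (full ∧ alarm)]: least fixpoint, start Z0 = Sat((full ∧ alarm)) = {Sync, Load}, add states in Sat(alarm ∨ full) with some successor in Z. Z1 = {Req, Sync, Load}; fixed.
Sat(E[(alarm ∨ full) U (full ∧ alarm)]) = {Req, Sync, Load}
EG E[(alarm ∨ full) U (full ∧ alarm)]: greatest fixpoint, start Z0 = {Req, Sync, Load}, keep only states in Sat with some successor in Z. Z1 = {Req, Load}; fixed.
Sat(EG E[(alarm ∨ full) U (full ∧ alarm)]) = {Req, Load}
Sync ∉ Sat(EG E[(alarm ∨ full) U (full ∧ alarm)]) = {Req, Load}, so the formula does not hold at Sync.

No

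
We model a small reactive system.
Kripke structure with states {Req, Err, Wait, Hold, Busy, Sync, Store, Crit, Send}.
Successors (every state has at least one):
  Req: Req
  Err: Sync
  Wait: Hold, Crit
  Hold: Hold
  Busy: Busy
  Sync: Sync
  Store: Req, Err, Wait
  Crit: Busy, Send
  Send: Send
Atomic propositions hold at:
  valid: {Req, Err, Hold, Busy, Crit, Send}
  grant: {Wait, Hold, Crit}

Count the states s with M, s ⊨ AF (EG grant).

2

EG grant: greatest fixpoint, start Z0 = {Wait, Hold, Crit}, keep only states in Sat with some successor in Z. Z1 = {Wait, Hold}; fixed.
Sat(EG grant) = {Wait, Hold}
AF (EG grant): least fixpoint, start Z0 = {Wait, Hold}, add states with every successor in Z. Already a fixed point.
Sat(AF (EG grant)) = {Wait, Hold}
|Sat(AF (EG grant))| = |{Wait, Hold}| = 2.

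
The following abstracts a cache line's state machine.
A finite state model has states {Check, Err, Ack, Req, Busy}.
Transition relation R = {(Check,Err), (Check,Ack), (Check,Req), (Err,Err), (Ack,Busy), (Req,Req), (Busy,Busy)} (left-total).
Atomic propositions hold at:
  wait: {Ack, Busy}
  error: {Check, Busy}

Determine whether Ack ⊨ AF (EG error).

Yes

EG error: greatest fixpoint, start Z0 = {Check, Busy}, keep only states in Sat with some successor in Z. Z1 = {Busy}; fixed.
Sat(EG error) = {Busy}
AF (EG error): least fixpoint, start Z0 = {Busy}, add states with every successor in Z. Z1 = {Ack, Busy}; fixed.
Sat(AF (EG error)) = {Ack, Busy}
Ack ∈ Sat(AF (EG error)) = {Ack, Busy}, so the formula holds at Ack.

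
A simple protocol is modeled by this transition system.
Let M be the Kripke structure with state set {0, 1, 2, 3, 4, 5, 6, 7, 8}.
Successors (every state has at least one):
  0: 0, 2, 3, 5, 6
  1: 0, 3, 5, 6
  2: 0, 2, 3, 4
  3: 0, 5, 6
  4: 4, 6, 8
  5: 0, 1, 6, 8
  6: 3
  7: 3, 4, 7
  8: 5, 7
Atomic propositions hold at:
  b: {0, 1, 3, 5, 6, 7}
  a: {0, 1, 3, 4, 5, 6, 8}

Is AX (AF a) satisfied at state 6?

AF a: least fixpoint, start Z0 = {0, 1, 3, 4, 5, 6, 8}, add states with every successor in Z. Already a fixed point.
Sat(AF a) = {0, 1, 3, 4, 5, 6, 8}
Sat(AX (AF a)) = {s : every successor in {0, 1, 3, 4, 5, 6, 8}} = {1, 3, 4, 5, 6}
6 ∈ Sat(AX (AF a)) = {1, 3, 4, 5, 6}, so the formula holds at 6.

Yes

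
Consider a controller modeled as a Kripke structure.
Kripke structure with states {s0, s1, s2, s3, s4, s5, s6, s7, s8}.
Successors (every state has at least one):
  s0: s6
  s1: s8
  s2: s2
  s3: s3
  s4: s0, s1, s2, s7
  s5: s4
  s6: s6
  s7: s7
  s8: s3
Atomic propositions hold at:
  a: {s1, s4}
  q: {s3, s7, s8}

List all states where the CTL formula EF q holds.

{s1, s3, s4, s5, s7, s8}

EF q: least fixpoint, start Z0 = {s3, s7, s8}, add states with some successor in Z. Z1 = {s1, s3, s4, s7, s8}; Z2 = {s1, s3, s4, s5, s7, s8}; fixed.
Sat(EF q) = {s1, s3, s4, s5, s7, s8}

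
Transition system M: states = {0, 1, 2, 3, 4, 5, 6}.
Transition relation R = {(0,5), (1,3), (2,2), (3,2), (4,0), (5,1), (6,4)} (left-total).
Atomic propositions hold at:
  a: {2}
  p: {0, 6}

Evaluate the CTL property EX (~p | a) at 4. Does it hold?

No

Sat(~p) = {1, 2, 3, 4, 5}
Sat(~p | a) = {1, 2, 3, 4, 5}
Sat(EX (~p | a)) = {s : some successor in {1, 2, 3, 4, 5}} = {0, 1, 2, 3, 5, 6}
4 ∉ Sat(EX (~p | a)) = {0, 1, 2, 3, 5, 6}, so the formula does not hold at 4.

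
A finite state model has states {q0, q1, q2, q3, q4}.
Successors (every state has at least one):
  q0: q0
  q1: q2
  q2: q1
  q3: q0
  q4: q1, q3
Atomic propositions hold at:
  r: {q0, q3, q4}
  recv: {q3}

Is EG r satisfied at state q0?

EG r: greatest fixpoint, start Z0 = {q0, q3, q4}, keep only states in Sat with some successor in Z. Already a fixed point.
Sat(EG r) = {q0, q3, q4}
q0 ∈ Sat(EG r) = {q0, q3, q4}, so the formula holds at q0.

Yes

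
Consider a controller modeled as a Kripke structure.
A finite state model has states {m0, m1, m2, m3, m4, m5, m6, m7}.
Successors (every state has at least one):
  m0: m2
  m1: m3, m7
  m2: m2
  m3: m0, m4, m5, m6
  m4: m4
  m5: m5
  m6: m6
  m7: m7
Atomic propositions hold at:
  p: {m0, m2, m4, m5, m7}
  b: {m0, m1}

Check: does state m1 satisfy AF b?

Yes

AF b: least fixpoint, start Z0 = {m0, m1}, add states with every successor in Z. Already a fixed point.
Sat(AF b) = {m0, m1}
m1 ∈ Sat(AF b) = {m0, m1}, so the formula holds at m1.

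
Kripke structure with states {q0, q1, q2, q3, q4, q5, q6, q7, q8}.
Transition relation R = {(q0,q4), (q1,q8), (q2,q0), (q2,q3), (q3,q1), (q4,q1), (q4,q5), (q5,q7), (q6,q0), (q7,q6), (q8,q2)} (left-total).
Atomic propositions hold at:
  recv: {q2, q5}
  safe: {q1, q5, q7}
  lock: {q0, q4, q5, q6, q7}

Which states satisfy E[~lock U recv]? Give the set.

{q1, q2, q3, q5, q8}

Sat(~lock) = {q1, q2, q3, q8}
E[~lock U recv]: least fixpoint, start Z0 = Sat(recv) = {q2, q5}, add states in Sat(~lock) with some successor in Z. Z1 = {q2, q5, q8}; Z2 = {q1, q2, q5, q8}; Z3 = {q1, q2, q3, q5, q8}; fixed.
Sat(E[~lock U recv]) = {q1, q2, q3, q5, q8}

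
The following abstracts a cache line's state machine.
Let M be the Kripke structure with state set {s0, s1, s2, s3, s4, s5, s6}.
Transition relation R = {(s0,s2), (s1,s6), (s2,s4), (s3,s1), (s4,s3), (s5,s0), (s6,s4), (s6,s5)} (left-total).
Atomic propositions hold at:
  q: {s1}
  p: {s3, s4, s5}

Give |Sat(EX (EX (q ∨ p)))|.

5

Sat(q ∨ p) = {s1, s3, s4, s5}
Sat(EX (q ∨ p)) = {s : some successor in {s1, s3, s4, s5}} = {s2, s3, s4, s6}
Sat(EX (EX (q ∨ p))) = {s : some successor in {s2, s3, s4, s6}} = {s0, s1, s2, s4, s6}
|Sat(EX (EX (q ∨ p)))| = |{s0, s1, s2, s4, s6}| = 5.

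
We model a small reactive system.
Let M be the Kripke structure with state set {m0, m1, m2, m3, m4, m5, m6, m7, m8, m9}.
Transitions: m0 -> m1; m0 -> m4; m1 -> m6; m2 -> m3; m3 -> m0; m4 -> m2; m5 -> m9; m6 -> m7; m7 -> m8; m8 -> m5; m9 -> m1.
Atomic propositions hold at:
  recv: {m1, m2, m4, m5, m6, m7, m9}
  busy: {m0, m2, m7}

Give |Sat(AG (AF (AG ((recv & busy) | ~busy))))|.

6

Sat(recv & busy) = {m2, m7}
Sat(~busy) = {m1, m3, m4, m5, m6, m8, m9}
Sat((recv & busy) | ~busy) = {m1, m2, m3, m4, m5, m6, m7, m8, m9}
AG ((recv & busy) | ~busy): greatest fixpoint, start Z0 = {m1, m2, m3, m4, m5, m6, m7, m8, m9}, keep only states in Sat with every successor in Z. Z1 = {m1, m2, m4, m5, m6, m7, m8, m9}; Z2 = {m1, m4, m5, m6, m7, m8, m9}; Z3 = {m1, m5, m6, m7, m8, m9}; fixed.
Sat(AG ((recv & busy) | ~busy)) = {m1, m5, m6, m7, m8, m9}
AF (AG ((recv & busy) | ~busy)): least fixpoint, start Z0 = {m1, m5, m6, m7, m8, m9}, add states with every successor in Z. Already a fixed point.
Sat(AF (AG ((recv & busy) | ~busy))) = {m1, m5, m6, m7, m8, m9}
AG (AF (AG ((recv & busy) | ~busy))): greatest fixpoint, start Z0 = {m1, m5, m6, m7, m8, m9}, keep only states in Sat with every successor in Z. Already a fixed point.
Sat(AG (AF (AG ((recv & busy) | ~busy)))) = {m1, m5, m6, m7, m8, m9}
|Sat(AG (AF (AG ((recv & busy) | ~busy))))| = |{m1, m5, m6, m7, m8, m9}| = 6.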